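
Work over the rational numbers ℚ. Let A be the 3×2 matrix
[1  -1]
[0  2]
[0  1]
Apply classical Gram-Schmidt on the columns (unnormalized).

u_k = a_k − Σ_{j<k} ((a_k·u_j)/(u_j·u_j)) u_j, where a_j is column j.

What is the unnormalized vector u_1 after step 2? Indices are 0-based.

u_1 = (0, 2, 1)

Step 1: u_0 = a_0 = (1, 0, 0).
Step 2: u_1 = a_1 − (-1)·u_0 = (0, 2, 1).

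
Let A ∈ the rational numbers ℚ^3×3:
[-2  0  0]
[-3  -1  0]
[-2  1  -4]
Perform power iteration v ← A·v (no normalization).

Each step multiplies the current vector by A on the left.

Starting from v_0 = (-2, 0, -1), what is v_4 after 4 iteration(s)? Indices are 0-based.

v_0 = (-2, 0, -1).
v_1 = A·v_0 = (4, 6, 8).
v_2 = A·v_1 = (-8, -18, -34).
v_3 = A·v_2 = (16, 42, 134).
v_4 = A·v_3 = (-32, -90, -526).

v_4 = (-32, -90, -526)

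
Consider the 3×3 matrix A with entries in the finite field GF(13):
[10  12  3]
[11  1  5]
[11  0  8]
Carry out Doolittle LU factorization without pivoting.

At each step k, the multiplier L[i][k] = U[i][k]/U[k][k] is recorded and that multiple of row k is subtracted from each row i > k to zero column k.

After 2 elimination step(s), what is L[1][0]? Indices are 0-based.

k=0: U[0][0]=10
  eliminate (1,0): mult=5, new row 1: (0, 6, 3); set L[1][0]=5
  eliminate (2,0): mult=5, new row 2: (0, 5, 6); set L[2][0]=5
k=1: U[1][1]=6
  eliminate (2,1): mult=3, new row 2: (0, 0, 10); set L[2][1]=3

L[1][0] = 5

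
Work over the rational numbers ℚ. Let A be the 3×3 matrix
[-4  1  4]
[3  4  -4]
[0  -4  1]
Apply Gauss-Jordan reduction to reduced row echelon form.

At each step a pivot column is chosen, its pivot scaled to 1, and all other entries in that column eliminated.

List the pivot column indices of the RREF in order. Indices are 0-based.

[1] R0 /= -4  ⇒  (1, -1/4, -1)
     R1 -= 3·R0  ⇒  (0, 19/4, -1)
[2] R1 /= 19/4  ⇒  (0, 1, -4/19)
     R0 -= -1/4·R1  ⇒  (1, 0, -20/19)
     R2 -= -4·R1  ⇒  (0, 0, 3/19)
[3] R2 /= 3/19  ⇒  (0, 0, 1)
     R0 -= -20/19·R2  ⇒  (1, 0, 0)
     R1 -= -4/19·R2  ⇒  (0, 1, 0)

pivot columns: 0, 1, 2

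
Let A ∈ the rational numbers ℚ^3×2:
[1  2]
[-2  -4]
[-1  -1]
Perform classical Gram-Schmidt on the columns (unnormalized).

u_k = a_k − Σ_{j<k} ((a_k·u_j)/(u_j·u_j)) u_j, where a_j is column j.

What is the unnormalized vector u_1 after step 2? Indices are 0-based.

u_1 = (1/6, -1/3, 5/6)

Step 1: u_0 = a_0 = (1, -2, -1).
Step 2: u_1 = a_1 − (11/6)·u_0 = (1/6, -1/3, 5/6).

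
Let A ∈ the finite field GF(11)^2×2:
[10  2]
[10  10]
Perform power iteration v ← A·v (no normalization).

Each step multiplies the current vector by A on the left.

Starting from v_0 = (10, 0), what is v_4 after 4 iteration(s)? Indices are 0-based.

v_4 = (7, 4)

v_0 = (10, 0).
v_1 = A·v_0 = (1, 1).
v_2 = A·v_1 = (1, 9).
v_3 = A·v_2 = (6, 1).
v_4 = A·v_3 = (7, 4).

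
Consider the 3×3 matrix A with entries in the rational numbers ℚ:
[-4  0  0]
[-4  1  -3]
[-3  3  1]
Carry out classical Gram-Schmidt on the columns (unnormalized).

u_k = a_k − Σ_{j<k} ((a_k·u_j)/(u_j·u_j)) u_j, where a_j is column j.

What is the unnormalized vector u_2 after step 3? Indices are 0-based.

Step 1: u_0 = a_0 = (-4, -4, -3).
Step 2: u_1 = a_1 − (-13/41)·u_0 = (-52/41, -11/41, 84/41).
Step 3: u_2 = a_2 − (9/41)·u_0 − (117/241)·u_1 = (360/241, -480/241, 160/241).

u_2 = (360/241, -480/241, 160/241)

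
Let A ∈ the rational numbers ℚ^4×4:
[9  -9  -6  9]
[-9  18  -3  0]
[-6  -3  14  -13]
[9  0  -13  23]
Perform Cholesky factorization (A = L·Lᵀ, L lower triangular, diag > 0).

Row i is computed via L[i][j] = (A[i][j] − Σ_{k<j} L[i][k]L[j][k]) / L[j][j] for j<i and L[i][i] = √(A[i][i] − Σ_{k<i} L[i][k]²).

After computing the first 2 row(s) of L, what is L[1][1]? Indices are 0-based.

L[1][1] = 3

Step 1: L[0][0] = √(9) = 3.
  L[1][0] = (-9) / L[0][0] = -3.
Step 2: L[1][1] = √(9) = 3.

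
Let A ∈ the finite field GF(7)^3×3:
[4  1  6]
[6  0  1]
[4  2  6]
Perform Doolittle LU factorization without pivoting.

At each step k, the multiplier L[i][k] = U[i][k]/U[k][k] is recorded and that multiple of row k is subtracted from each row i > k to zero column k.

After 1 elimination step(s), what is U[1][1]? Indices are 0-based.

[col 0] pivot 4
  R1 -= 5*R0 → (0, 2, 6)  (L[1][0] := 5)
  R2 -= 1*R0 → (0, 1, 0)  (L[2][0] := 1)

U[1][1] = 2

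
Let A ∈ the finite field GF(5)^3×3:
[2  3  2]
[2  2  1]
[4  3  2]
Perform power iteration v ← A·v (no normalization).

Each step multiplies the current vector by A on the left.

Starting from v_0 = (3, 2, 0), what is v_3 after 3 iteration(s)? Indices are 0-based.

v_0 = (3, 2, 0).
v_1 = A·v_0 = (2, 0, 3).
v_2 = A·v_1 = (0, 2, 4).
v_3 = A·v_2 = (4, 3, 4).

v_3 = (4, 3, 4)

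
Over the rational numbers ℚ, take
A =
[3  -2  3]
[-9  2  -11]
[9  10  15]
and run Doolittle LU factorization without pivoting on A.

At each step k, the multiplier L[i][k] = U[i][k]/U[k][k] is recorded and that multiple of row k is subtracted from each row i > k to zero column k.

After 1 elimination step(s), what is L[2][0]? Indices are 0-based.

Step 1: pivot at (0,0) is 3.
  row1 ← row1 − (-3)·row0  ⇒  L[1][0]=-3, U row1=(0, -4, -2)
  row2 ← row2 − (3)·row0  ⇒  L[2][0]=3, U row2=(0, 16, 6)

L[2][0] = 3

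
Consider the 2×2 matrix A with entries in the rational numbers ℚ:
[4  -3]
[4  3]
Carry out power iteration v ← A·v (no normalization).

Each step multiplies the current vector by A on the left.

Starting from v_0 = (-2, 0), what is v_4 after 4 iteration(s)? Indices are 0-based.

v_0 = (-2, 0).
v_1 = A·v_0 = (-8, -8).
v_2 = A·v_1 = (-8, -56).
v_3 = A·v_2 = (136, -200).
v_4 = A·v_3 = (1144, -56).

v_4 = (1144, -56)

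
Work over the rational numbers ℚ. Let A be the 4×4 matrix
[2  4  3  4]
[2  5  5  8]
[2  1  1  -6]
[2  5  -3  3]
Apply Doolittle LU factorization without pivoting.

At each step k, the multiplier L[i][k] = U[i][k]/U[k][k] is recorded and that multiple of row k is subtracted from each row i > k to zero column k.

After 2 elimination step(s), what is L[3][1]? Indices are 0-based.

L[3][1] = 1

Step 1: pivot at (0,0) is 2.
  row1 ← row1 − (1)·row0  ⇒  L[1][0]=1, U row1=(0, 1, 2, 4)
  row2 ← row2 − (1)·row0  ⇒  L[2][0]=1, U row2=(0, -3, -2, -10)
  row3 ← row3 − (1)·row0  ⇒  L[3][0]=1, U row3=(0, 1, -6, -1)
Step 2: pivot at (1,1) is 1.
  row2 ← row2 − (-3)·row1  ⇒  L[2][1]=-3, U row2=(0, 0, 4, 2)
  row3 ← row3 − (1)·row1  ⇒  L[3][1]=1, U row3=(0, 0, -8, -5)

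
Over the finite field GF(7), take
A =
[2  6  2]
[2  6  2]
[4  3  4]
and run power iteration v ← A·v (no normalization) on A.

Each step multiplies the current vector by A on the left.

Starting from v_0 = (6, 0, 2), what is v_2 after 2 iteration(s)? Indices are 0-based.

v_0 = (6, 0, 2).
v_1 = A·v_0 = (2, 2, 4).
v_2 = A·v_1 = (3, 3, 2).

v_2 = (3, 3, 2)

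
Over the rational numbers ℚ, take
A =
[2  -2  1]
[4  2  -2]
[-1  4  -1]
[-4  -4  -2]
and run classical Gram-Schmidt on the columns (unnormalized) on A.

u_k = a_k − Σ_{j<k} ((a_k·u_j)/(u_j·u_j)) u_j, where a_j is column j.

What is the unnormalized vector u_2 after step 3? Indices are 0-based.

u_2 = (169/306, -703/306, -73/153, -97/51)

Step 1: u_0 = a_0 = (2, 4, -1, -4).
Step 2: u_1 = a_1 − (16/37)·u_0 = (-106/37, 10/37, 164/37, -84/37).
Step 3: u_2 = a_2 − (3/37)·u_0 − (-61/612)·u_1 = (169/306, -703/306, -73/153, -97/51).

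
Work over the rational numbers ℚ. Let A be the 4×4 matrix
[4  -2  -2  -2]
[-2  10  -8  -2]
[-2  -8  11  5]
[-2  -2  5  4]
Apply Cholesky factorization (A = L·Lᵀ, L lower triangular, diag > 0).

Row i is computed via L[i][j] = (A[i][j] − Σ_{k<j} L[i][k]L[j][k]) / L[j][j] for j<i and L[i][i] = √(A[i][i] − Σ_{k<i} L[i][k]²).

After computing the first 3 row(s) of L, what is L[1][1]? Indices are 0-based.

L[1][1] = 3

Step 1: L[0][0] = √(4) = 2.
  L[1][0] = (-2) / L[0][0] = -1.
Step 2: L[1][1] = √(9) = 3.
  L[2][0] = (-2) / L[0][0] = -1.
  L[2][1] = (-9) / L[1][1] = -3.
Step 3: L[2][2] = √(1) = 1.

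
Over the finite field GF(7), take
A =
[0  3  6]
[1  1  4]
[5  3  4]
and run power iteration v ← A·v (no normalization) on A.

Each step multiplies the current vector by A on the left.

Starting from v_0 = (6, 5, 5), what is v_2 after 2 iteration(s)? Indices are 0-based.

v_2 = (0, 0, 4)

v_0 = (6, 5, 5).
v_1 = A·v_0 = (3, 3, 2).
v_2 = A·v_1 = (0, 0, 4).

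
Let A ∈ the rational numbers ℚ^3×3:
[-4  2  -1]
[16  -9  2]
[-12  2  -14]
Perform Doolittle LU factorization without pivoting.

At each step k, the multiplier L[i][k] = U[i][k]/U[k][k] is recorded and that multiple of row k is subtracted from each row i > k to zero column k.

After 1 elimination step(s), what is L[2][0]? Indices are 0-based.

Step 1: pivot at (0,0) is -4.
  row1 ← row1 − (-4)·row0  ⇒  L[1][0]=-4, U row1=(0, -1, -2)
  row2 ← row2 − (3)·row0  ⇒  L[2][0]=3, U row2=(0, -4, -11)

L[2][0] = 3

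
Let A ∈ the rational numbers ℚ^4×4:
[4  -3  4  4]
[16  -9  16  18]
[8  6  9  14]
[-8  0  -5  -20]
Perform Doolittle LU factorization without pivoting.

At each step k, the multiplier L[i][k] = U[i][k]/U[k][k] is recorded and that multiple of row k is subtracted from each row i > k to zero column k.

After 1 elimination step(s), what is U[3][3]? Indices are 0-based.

U[3][3] = -12

[col 0] pivot 4
  R1 -= 4*R0 → (0, 3, 0, 2)  (L[1][0] := 4)
  R2 -= 2*R0 → (0, 12, 1, 6)  (L[2][0] := 2)
  R3 -= -2*R0 → (0, -6, 3, -12)  (L[3][0] := -2)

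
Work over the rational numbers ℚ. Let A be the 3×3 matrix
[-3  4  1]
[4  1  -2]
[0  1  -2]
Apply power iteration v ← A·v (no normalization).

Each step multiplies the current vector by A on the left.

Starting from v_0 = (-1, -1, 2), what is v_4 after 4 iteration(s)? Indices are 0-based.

v_0 = (-1, -1, 2).
v_1 = A·v_0 = (1, -9, -5).
v_2 = A·v_1 = (-44, 5, 1).
v_3 = A·v_2 = (153, -173, 3).
v_4 = A·v_3 = (-1148, 433, -179).

v_4 = (-1148, 433, -179)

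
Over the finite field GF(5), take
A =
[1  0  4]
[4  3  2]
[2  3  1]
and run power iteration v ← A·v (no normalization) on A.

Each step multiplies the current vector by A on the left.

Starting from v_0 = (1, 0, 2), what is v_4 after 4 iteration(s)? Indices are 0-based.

v_4 = (4, 4, 1)

v_0 = (1, 0, 2).
v_1 = A·v_0 = (4, 3, 4).
v_2 = A·v_1 = (0, 3, 1).
v_3 = A·v_2 = (4, 1, 0).
v_4 = A·v_3 = (4, 4, 1).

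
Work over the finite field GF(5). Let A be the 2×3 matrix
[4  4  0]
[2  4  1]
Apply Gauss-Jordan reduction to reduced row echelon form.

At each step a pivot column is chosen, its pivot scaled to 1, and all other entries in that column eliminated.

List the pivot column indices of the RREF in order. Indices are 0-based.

pivot columns: 0, 1

[1] R0 /= 4  ⇒  (1, 1, 0)
     R1 -= 2·R0  ⇒  (0, 2, 1)
[2] R1 /= 2  ⇒  (0, 1, 3)
     R0 -= 1·R1  ⇒  (1, 0, 2)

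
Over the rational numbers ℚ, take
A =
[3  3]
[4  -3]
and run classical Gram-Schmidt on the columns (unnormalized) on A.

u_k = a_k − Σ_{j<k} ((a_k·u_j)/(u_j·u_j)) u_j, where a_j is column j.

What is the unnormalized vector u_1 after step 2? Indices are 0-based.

Step 1: u_0 = a_0 = (3, 4).
Step 2: u_1 = a_1 − (-3/25)·u_0 = (84/25, -63/25).

u_1 = (84/25, -63/25)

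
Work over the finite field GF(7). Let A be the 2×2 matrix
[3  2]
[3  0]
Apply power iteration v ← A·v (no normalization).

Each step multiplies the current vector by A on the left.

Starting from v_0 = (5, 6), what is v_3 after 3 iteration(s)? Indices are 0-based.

v_3 = (5, 4)

v_0 = (5, 6).
v_1 = A·v_0 = (6, 1).
v_2 = A·v_1 = (6, 4).
v_3 = A·v_2 = (5, 4).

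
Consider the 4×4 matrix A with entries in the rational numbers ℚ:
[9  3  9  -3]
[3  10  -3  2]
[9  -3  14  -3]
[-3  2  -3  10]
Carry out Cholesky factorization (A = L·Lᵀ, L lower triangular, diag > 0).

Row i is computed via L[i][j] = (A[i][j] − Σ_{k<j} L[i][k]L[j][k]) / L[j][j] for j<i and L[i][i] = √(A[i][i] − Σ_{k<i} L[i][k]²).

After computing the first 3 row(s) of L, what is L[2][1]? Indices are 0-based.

L[2][1] = -2

Step 1: L[0][0] = √(9) = 3.
  L[1][0] = (3) / L[0][0] = 1.
Step 2: L[1][1] = √(9) = 3.
  L[2][0] = (9) / L[0][0] = 3.
  L[2][1] = (-6) / L[1][1] = -2.
Step 3: L[2][2] = √(1) = 1.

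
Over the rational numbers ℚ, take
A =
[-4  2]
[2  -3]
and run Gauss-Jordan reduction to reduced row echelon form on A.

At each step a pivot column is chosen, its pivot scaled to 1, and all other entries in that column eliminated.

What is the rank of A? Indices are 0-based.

rank = 2

pivot(0,0)=-4: scale R0 → (1, -1/2)
  clear (1,0): R1 −= (2)R0 → (0, -2)
pivot(1,1)=-2: scale R1 → (0, 1)
  clear (0,1): R0 −= (-1/2)R1 → (1, 0)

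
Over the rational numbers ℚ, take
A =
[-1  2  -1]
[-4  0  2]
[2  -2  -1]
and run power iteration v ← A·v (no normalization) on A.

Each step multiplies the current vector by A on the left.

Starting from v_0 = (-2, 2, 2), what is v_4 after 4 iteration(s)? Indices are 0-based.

v_4 = (-306, 660, -66)

v_0 = (-2, 2, 2).
v_1 = A·v_0 = (4, 12, -10).
v_2 = A·v_1 = (30, -36, -6).
v_3 = A·v_2 = (-96, -132, 138).
v_4 = A·v_3 = (-306, 660, -66).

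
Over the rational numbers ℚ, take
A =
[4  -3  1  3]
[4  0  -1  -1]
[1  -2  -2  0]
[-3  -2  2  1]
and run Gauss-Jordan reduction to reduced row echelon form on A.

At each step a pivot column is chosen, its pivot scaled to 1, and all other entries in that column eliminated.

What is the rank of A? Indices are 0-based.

rank = 4

[1] R0 /= 4  ⇒  (1, -3/4, 1/4, 3/4)
     R1 -= 4·R0  ⇒  (0, 3, -2, -4)
     R2 -= 1·R0  ⇒  (0, -5/4, -9/4, -3/4)
     R3 -= -3·R0  ⇒  (0, -17/4, 11/4, 13/4)
[2] R1 /= 3  ⇒  (0, 1, -2/3, -4/3)
     R0 -= -3/4·R1  ⇒  (1, 0, -1/4, -1/4)
     R2 -= -5/4·R1  ⇒  (0, 0, -37/12, -29/12)
     R3 -= -17/4·R1  ⇒  (0, 0, -1/12, -29/12)
[3] R2 /= -37/12  ⇒  (0, 0, 1, 29/37)
     R0 -= -1/4·R2  ⇒  (1, 0, 0, -2/37)
     R1 -= -2/3·R2  ⇒  (0, 1, 0, -30/37)
     R3 -= -1/12·R2  ⇒  (0, 0, 0, -87/37)
[4] R3 /= -87/37  ⇒  (0, 0, 0, 1)
     R0 -= -2/37·R3  ⇒  (1, 0, 0, 0)
     R1 -= -30/37·R3  ⇒  (0, 1, 0, 0)
     R2 -= 29/37·R3  ⇒  (0, 0, 1, 0)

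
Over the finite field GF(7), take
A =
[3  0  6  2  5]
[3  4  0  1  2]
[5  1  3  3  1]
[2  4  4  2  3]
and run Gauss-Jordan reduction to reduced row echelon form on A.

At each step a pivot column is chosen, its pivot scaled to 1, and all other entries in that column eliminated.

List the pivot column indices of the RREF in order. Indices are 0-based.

pivot(0,0)=3: scale R0 → (1, 0, 2, 3, 4)
  clear (1,0): R1 −= (3)R0 → (0, 4, 1, 6, 4)
  clear (2,0): R2 −= (5)R0 → (0, 1, 0, 2, 2)
  clear (3,0): R3 −= (2)R0 → (0, 4, 0, 3, 2)
pivot(1,1)=4: scale R1 → (0, 1, 2, 5, 1)
  clear (2,1): R2 −= (1)R1 → (0, 0, 5, 4, 1)
  clear (3,1): R3 −= (4)R1 → (0, 0, 6, 4, 5)
pivot(2,2)=5: scale R2 → (0, 0, 1, 5, 3)
  clear (0,2): R0 −= (2)R2 → (1, 0, 0, 0, 5)
  clear (1,2): R1 −= (2)R2 → (0, 1, 0, 2, 2)
  clear (3,2): R3 −= (6)R2 → (0, 0, 0, 2, 1)
pivot(3,3)=2: scale R3 → (0, 0, 0, 1, 4)
  clear (1,3): R1 −= (2)R3 → (0, 1, 0, 0, 1)
  clear (2,3): R2 −= (5)R3 → (0, 0, 1, 0, 4)

pivot columns: 0, 1, 2, 3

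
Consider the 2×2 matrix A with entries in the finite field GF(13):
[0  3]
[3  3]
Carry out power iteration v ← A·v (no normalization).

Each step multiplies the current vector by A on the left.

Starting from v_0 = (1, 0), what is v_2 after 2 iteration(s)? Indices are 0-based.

v_2 = (9, 9)

v_0 = (1, 0).
v_1 = A·v_0 = (0, 3).
v_2 = A·v_1 = (9, 9).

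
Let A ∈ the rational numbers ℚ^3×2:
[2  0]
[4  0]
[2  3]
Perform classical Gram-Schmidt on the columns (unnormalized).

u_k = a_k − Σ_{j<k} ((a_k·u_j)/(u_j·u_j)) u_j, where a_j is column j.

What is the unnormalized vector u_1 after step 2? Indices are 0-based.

u_1 = (-1/2, -1, 5/2)

Step 1: u_0 = a_0 = (2, 4, 2).
Step 2: u_1 = a_1 − (1/4)·u_0 = (-1/2, -1, 5/2).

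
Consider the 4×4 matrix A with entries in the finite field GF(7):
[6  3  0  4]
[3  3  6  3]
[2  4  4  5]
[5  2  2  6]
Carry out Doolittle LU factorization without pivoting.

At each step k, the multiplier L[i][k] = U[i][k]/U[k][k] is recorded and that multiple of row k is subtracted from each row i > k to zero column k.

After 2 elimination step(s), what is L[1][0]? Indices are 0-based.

[col 0] pivot 6
  R1 -= 4*R0 → (0, 5, 6, 1)  (L[1][0] := 4)
  R2 -= 5*R0 → (0, 3, 4, 6)  (L[2][0] := 5)
  R3 -= 2*R0 → (0, 3, 2, 5)  (L[3][0] := 2)
[col 1] pivot 5
  R2 -= 2*R1 → (0, 0, 6, 4)  (L[2][1] := 2)
  R3 -= 2*R1 → (0, 0, 4, 3)  (L[3][1] := 2)

L[1][0] = 4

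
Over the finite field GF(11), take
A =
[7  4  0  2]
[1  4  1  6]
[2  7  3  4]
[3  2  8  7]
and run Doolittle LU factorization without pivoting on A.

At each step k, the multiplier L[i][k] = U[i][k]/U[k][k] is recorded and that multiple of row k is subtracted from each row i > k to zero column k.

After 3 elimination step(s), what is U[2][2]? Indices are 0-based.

Step 1: pivot at (0,0) is 7.
  row1 ← row1 − (8)·row0  ⇒  L[1][0]=8, U row1=(0, 5, 1, 1)
  row2 ← row2 − (5)·row0  ⇒  L[2][0]=5, U row2=(0, 9, 3, 5)
  row3 ← row3 − (2)·row0  ⇒  L[3][0]=2, U row3=(0, 5, 8, 3)
Step 2: pivot at (1,1) is 5.
  row2 ← row2 − (4)·row1  ⇒  L[2][1]=4, U row2=(0, 0, 10, 1)
  row3 ← row3 − (1)·row1  ⇒  L[3][1]=1, U row3=(0, 0, 7, 2)
Step 3: pivot at (2,2) is 10.
  row3 ← row3 − (4)·row2  ⇒  L[3][2]=4, U row3=(0, 0, 0, 9)

U[2][2] = 10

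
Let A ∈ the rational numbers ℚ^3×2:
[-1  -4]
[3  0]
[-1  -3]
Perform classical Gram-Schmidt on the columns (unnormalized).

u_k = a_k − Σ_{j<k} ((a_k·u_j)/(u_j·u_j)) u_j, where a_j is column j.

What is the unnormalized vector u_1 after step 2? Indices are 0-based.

Step 1: u_0 = a_0 = (-1, 3, -1).
Step 2: u_1 = a_1 − (7/11)·u_0 = (-37/11, -21/11, -26/11).

u_1 = (-37/11, -21/11, -26/11)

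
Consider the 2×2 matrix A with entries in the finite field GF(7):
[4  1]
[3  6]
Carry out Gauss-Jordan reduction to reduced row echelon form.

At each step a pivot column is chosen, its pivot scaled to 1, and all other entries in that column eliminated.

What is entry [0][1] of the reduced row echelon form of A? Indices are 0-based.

M[0][1] = 2

pivot(0,0)=4: scale R0 → (1, 2)
  clear (1,0): R1 −= (3)R0 → (0, 0)
col 1: no nonzero at/below row 1; advance.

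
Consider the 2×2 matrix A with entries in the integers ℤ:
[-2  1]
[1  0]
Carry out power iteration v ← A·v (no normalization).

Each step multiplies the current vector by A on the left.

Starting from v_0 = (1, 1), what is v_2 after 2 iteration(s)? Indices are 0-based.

v_2 = (3, -1)

v_0 = (1, 1).
v_1 = A·v_0 = (-1, 1).
v_2 = A·v_1 = (3, -1).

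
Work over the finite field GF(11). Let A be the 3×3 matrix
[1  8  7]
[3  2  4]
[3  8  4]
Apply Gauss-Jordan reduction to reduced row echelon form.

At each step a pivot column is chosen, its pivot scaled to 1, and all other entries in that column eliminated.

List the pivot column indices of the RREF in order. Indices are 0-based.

pivot columns: 0, 1, 2

step 1: normalize row 0 (÷1) = (1, 8, 7)
  row 1: subtract 3×row0 = (0, 0, 5)
  row 2: subtract 3×row0 = (0, 6, 5)
step 2: exchange rows 1,2
step 2: normalize row 1 (÷6) = (0, 1, 10)
  row 0: subtract 8×row1 = (1, 0, 4)
step 3: normalize row 2 (÷5) = (0, 0, 1)
  row 0: subtract 4×row2 = (1, 0, 0)
  row 1: subtract 10×row2 = (0, 1, 0)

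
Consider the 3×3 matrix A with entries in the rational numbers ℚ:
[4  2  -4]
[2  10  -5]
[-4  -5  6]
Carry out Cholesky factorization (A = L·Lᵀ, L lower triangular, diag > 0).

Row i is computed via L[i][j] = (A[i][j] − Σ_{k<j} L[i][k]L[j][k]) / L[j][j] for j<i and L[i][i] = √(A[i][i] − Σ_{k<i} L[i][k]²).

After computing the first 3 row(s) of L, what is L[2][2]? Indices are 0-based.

Step 1: L[0][0] = √(4) = 2.
  L[1][0] = (2) / L[0][0] = 1.
Step 2: L[1][1] = √(9) = 3.
  L[2][0] = (-4) / L[0][0] = -2.
  L[2][1] = (-3) / L[1][1] = -1.
Step 3: L[2][2] = √(1) = 1.

L[2][2] = 1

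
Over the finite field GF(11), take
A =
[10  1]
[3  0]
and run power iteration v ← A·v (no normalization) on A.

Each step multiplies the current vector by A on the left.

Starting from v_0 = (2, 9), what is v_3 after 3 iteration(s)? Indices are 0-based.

v_3 = (0, 8)

v_0 = (2, 9).
v_1 = A·v_0 = (7, 6).
v_2 = A·v_1 = (10, 10).
v_3 = A·v_2 = (0, 8).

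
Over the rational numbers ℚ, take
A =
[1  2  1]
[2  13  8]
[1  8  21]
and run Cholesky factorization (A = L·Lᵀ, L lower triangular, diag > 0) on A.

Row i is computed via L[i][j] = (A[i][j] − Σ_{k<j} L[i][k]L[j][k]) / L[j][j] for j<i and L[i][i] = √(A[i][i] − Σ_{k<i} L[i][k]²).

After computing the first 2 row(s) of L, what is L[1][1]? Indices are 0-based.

Step 1: L[0][0] = √(1) = 1.
  L[1][0] = (2) / L[0][0] = 2.
Step 2: L[1][1] = √(9) = 3.

L[1][1] = 3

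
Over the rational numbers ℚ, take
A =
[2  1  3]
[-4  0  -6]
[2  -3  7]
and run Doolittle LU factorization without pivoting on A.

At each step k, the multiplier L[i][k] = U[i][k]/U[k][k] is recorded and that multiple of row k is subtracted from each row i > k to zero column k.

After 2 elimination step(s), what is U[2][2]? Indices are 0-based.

U[2][2] = 4

k=0: U[0][0]=2
  eliminate (1,0): mult=-2, new row 1: (0, 2, 0); set L[1][0]=-2
  eliminate (2,0): mult=1, new row 2: (0, -4, 4); set L[2][0]=1
k=1: U[1][1]=2
  eliminate (2,1): mult=-2, new row 2: (0, 0, 4); set L[2][1]=-2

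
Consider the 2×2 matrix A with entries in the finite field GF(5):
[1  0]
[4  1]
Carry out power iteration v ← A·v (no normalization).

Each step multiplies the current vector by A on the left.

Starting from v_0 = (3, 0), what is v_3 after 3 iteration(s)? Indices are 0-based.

v_0 = (3, 0).
v_1 = A·v_0 = (3, 2).
v_2 = A·v_1 = (3, 4).
v_3 = A·v_2 = (3, 1).

v_3 = (3, 1)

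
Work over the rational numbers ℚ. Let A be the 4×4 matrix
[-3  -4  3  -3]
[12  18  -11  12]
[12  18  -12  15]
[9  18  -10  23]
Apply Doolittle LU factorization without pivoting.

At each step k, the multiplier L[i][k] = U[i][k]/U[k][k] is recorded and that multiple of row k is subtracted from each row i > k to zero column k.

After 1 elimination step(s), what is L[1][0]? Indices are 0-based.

L[1][0] = -4

Step 1: pivot at (0,0) is -3.
  row1 ← row1 − (-4)·row0  ⇒  L[1][0]=-4, U row1=(0, 2, 1, 0)
  row2 ← row2 − (-4)·row0  ⇒  L[2][0]=-4, U row2=(0, 2, 0, 3)
  row3 ← row3 − (-3)·row0  ⇒  L[3][0]=-3, U row3=(0, 6, -1, 14)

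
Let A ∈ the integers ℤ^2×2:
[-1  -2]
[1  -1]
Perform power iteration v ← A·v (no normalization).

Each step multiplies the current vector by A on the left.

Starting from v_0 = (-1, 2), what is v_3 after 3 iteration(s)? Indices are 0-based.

v_3 = (-9, 9)

v_0 = (-1, 2).
v_1 = A·v_0 = (-3, -3).
v_2 = A·v_1 = (9, 0).
v_3 = A·v_2 = (-9, 9).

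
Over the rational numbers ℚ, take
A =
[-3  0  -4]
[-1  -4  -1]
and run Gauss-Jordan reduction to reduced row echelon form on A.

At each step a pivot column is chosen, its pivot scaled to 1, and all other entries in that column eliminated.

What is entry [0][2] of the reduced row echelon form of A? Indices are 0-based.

M[0][2] = 4/3

[1] R0 /= -3  ⇒  (1, 0, 4/3)
     R1 -= -1·R0  ⇒  (0, -4, 1/3)
[2] R1 /= -4  ⇒  (0, 1, -1/12)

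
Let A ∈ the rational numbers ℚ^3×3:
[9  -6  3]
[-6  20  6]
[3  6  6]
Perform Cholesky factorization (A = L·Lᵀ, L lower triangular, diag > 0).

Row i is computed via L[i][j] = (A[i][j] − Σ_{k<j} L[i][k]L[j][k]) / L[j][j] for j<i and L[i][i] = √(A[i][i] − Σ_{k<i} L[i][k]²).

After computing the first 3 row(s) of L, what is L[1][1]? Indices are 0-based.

L[1][1] = 4

Step 1: L[0][0] = √(9) = 3.
  L[1][0] = (-6) / L[0][0] = -2.
Step 2: L[1][1] = √(16) = 4.
  L[2][0] = (3) / L[0][0] = 1.
  L[2][1] = (8) / L[1][1] = 2.
Step 3: L[2][2] = √(1) = 1.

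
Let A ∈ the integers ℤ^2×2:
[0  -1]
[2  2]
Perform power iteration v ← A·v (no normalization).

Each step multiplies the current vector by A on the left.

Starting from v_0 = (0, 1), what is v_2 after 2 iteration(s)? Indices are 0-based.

v_2 = (-2, 2)

v_0 = (0, 1).
v_1 = A·v_0 = (-1, 2).
v_2 = A·v_1 = (-2, 2).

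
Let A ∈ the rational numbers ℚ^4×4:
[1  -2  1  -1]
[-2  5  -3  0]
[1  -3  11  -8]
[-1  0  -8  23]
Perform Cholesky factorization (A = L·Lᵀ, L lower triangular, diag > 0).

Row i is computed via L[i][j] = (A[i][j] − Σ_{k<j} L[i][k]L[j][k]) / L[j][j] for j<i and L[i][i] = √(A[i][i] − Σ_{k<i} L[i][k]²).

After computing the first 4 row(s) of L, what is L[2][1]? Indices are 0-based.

Step 1: L[0][0] = √(1) = 1.
  L[1][0] = (-2) / L[0][0] = -2.
Step 2: L[1][1] = √(1) = 1.
  L[2][0] = (1) / L[0][0] = 1.
  L[2][1] = (-1) / L[1][1] = -1.
Step 3: L[2][2] = √(9) = 3.
  L[3][0] = (-1) / L[0][0] = -1.
  L[3][1] = (-2) / L[1][1] = -2.
  L[3][2] = (-9) / L[2][2] = -3.
Step 4: L[3][3] = √(9) = 3.

L[2][1] = -1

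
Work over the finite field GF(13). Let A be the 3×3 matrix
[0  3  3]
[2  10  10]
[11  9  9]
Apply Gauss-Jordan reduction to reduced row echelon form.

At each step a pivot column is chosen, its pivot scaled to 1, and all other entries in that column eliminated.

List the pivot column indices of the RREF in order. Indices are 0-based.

step 1: exchange rows 0,1
step 1: normalize row 0 (÷2) = (1, 5, 5)
  row 2: subtract 11×row0 = (0, 6, 6)
step 2: normalize row 1 (÷3) = (0, 1, 1)
  row 0: subtract 5×row1 = (1, 0, 0)
  row 2: subtract 6×row1 = (0, 0, 0)
skip col 2 (zero from row 2)

pivot columns: 0, 1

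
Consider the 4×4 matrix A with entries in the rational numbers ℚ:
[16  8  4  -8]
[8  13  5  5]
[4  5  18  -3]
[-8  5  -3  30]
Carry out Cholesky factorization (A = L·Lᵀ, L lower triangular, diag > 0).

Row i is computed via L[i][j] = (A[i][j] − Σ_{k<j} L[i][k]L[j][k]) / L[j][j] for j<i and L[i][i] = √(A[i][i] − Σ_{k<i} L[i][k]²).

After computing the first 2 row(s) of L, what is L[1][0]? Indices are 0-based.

L[1][0] = 2

Step 1: L[0][0] = √(16) = 4.
  L[1][0] = (8) / L[0][0] = 2.
Step 2: L[1][1] = √(9) = 3.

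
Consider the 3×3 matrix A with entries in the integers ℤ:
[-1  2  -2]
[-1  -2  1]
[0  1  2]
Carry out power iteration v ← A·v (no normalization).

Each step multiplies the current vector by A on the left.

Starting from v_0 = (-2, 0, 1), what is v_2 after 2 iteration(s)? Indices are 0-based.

v_0 = (-2, 0, 1).
v_1 = A·v_0 = (0, 3, 2).
v_2 = A·v_1 = (2, -4, 7).

v_2 = (2, -4, 7)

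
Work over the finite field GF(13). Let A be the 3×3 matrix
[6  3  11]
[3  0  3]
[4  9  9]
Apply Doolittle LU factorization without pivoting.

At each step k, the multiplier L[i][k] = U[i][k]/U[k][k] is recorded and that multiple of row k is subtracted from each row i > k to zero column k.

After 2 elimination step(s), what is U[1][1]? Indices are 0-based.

U[1][1] = 5

[col 0] pivot 6
  R1 -= 7*R0 → (0, 5, 4)  (L[1][0] := 7)
  R2 -= 5*R0 → (0, 7, 6)  (L[2][0] := 5)
[col 1] pivot 5
  R2 -= 4*R1 → (0, 0, 3)  (L[2][1] := 4)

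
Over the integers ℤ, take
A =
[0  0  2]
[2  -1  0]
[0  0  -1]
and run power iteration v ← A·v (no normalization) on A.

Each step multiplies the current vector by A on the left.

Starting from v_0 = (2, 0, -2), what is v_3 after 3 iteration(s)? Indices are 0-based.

v_3 = (-4, 20, 2)

v_0 = (2, 0, -2).
v_1 = A·v_0 = (-4, 4, 2).
v_2 = A·v_1 = (4, -12, -2).
v_3 = A·v_2 = (-4, 20, 2).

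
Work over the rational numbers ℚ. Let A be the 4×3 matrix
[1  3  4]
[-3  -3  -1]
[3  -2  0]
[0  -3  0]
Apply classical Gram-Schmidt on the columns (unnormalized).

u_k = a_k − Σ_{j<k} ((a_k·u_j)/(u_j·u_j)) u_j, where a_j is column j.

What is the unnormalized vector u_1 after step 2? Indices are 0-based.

Step 1: u_0 = a_0 = (1, -3, 3, 0).
Step 2: u_1 = a_1 − (6/19)·u_0 = (51/19, -39/19, -56/19, -3).

u_1 = (51/19, -39/19, -56/19, -3)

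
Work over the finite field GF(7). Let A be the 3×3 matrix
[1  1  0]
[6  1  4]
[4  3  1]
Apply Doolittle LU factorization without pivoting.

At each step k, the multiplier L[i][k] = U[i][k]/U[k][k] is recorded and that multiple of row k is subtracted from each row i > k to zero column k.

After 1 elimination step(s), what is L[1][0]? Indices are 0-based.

L[1][0] = 6

[col 0] pivot 1
  R1 -= 6*R0 → (0, 2, 4)  (L[1][0] := 6)
  R2 -= 4*R0 → (0, 6, 1)  (L[2][0] := 4)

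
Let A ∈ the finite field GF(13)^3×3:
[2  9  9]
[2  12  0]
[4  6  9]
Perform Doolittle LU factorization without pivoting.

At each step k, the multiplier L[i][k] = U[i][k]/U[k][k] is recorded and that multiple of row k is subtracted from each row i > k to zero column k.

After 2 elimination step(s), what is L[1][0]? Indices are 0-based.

k=0: U[0][0]=2
  eliminate (1,0): mult=1, new row 1: (0, 3, 4); set L[1][0]=1
  eliminate (2,0): mult=2, new row 2: (0, 1, 4); set L[2][0]=2
k=1: U[1][1]=3
  eliminate (2,1): mult=9, new row 2: (0, 0, 7); set L[2][1]=9

L[1][0] = 1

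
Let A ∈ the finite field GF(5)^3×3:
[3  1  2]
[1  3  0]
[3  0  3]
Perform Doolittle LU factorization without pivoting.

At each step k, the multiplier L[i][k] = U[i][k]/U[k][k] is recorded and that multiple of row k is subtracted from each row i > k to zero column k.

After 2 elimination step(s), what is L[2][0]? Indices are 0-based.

[col 0] pivot 3
  R1 -= 2*R0 → (0, 1, 1)  (L[1][0] := 2)
  R2 -= 1*R0 → (0, 4, 1)  (L[2][0] := 1)
[col 1] pivot 1
  R2 -= 4*R1 → (0, 0, 2)  (L[2][1] := 4)

L[2][0] = 1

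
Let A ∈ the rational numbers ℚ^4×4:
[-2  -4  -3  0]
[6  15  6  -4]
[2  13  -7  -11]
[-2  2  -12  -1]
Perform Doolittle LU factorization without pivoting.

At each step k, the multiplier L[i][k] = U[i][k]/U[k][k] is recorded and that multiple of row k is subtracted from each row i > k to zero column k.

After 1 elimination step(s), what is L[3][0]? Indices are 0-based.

[col 0] pivot -2
  R1 -= -3*R0 → (0, 3, -3, -4)  (L[1][0] := -3)
  R2 -= -1*R0 → (0, 9, -10, -11)  (L[2][0] := -1)
  R3 -= 1*R0 → (0, 6, -9, -1)  (L[3][0] := 1)

L[3][0] = 1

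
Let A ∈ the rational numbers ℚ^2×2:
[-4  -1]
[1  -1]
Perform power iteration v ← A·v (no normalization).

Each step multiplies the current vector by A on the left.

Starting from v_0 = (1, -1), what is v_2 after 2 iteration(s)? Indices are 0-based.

v_2 = (10, -5)

v_0 = (1, -1).
v_1 = A·v_0 = (-3, 2).
v_2 = A·v_1 = (10, -5).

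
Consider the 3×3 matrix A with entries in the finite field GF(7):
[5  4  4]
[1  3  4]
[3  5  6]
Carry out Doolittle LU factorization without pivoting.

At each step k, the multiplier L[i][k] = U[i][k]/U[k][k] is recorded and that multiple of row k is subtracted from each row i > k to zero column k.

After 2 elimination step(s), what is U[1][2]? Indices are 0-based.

U[1][2] = 6

[col 0] pivot 5
  R1 -= 3*R0 → (0, 5, 6)  (L[1][0] := 3)
  R2 -= 2*R0 → (0, 4, 5)  (L[2][0] := 2)
[col 1] pivot 5
  R2 -= 5*R1 → (0, 0, 3)  (L[2][1] := 5)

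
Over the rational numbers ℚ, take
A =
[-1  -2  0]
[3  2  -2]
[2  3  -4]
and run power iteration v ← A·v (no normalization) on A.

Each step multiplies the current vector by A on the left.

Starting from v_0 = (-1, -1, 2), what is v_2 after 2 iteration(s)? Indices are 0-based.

v_2 = (15, 17, 31)

v_0 = (-1, -1, 2).
v_1 = A·v_0 = (3, -9, -13).
v_2 = A·v_1 = (15, 17, 31).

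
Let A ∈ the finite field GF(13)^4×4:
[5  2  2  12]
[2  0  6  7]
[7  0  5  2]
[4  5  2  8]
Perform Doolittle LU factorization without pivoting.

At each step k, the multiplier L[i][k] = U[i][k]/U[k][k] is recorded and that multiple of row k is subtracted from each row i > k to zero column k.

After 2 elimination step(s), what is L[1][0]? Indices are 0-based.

L[1][0] = 3

Step 1: pivot at (0,0) is 5.
  row1 ← row1 − (3)·row0  ⇒  L[1][0]=3, U row1=(0, 7, 0, 10)
  row2 ← row2 − (4)·row0  ⇒  L[2][0]=4, U row2=(0, 5, 10, 6)
  row3 ← row3 − (6)·row0  ⇒  L[3][0]=6, U row3=(0, 6, 3, 1)
Step 2: pivot at (1,1) is 7.
  row2 ← row2 − (10)·row1  ⇒  L[2][1]=10, U row2=(0, 0, 10, 10)
  row3 ← row3 − (12)·row1  ⇒  L[3][1]=12, U row3=(0, 0, 3, 11)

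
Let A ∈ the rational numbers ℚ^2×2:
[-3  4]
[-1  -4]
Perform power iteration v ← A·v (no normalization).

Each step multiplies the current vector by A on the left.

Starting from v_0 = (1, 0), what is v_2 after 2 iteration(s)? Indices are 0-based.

v_2 = (5, 7)

v_0 = (1, 0).
v_1 = A·v_0 = (-3, -1).
v_2 = A·v_1 = (5, 7).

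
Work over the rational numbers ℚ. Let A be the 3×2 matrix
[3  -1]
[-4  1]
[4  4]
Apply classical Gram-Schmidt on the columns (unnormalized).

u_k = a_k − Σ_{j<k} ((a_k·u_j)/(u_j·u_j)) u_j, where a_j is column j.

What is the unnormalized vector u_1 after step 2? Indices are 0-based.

u_1 = (-68/41, 77/41, 128/41)

Step 1: u_0 = a_0 = (3, -4, 4).
Step 2: u_1 = a_1 − (9/41)·u_0 = (-68/41, 77/41, 128/41).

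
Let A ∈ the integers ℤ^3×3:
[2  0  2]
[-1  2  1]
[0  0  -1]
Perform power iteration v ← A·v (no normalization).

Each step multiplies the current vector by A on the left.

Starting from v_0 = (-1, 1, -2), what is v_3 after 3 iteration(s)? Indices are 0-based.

v_3 = (-20, 26, 2)

v_0 = (-1, 1, -2).
v_1 = A·v_0 = (-6, 1, 2).
v_2 = A·v_1 = (-8, 10, -2).
v_3 = A·v_2 = (-20, 26, 2).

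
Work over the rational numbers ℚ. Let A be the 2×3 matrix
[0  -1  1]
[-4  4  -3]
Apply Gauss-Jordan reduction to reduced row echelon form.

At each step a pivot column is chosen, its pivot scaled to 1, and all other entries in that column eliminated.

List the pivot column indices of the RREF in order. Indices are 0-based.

[1] R0 <-> R1
[1] R0 /= -4  ⇒  (1, -1, 3/4)
[2] R1 /= -1  ⇒  (0, 1, -1)
     R0 -= -1·R1  ⇒  (1, 0, -1/4)

pivot columns: 0, 1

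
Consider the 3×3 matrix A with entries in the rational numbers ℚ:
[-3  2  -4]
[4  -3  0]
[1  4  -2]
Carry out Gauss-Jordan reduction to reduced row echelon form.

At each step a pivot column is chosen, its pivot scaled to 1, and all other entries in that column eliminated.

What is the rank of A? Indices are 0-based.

rank = 3

step 1: normalize row 0 (÷-3) = (1, -2/3, 4/3)
  row 1: subtract 4×row0 = (0, -1/3, -16/3)
  row 2: subtract 1×row0 = (0, 14/3, -10/3)
step 2: normalize row 1 (÷-1/3) = (0, 1, 16)
  row 0: subtract -2/3×row1 = (1, 0, 12)
  row 2: subtract 14/3×row1 = (0, 0, -78)
step 3: normalize row 2 (÷-78) = (0, 0, 1)
  row 0: subtract 12×row2 = (1, 0, 0)
  row 1: subtract 16×row2 = (0, 1, 0)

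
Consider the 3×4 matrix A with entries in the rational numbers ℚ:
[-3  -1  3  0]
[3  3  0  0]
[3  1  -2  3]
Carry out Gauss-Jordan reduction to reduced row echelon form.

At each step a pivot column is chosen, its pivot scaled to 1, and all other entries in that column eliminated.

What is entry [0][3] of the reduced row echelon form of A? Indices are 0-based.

step 1: normalize row 0 (÷-3) = (1, 1/3, -1, 0)
  row 1: subtract 3×row0 = (0, 2, 3, 0)
  row 2: subtract 3×row0 = (0, 0, 1, 3)
step 2: normalize row 1 (÷2) = (0, 1, 3/2, 0)
  row 0: subtract 1/3×row1 = (1, 0, -3/2, 0)
step 3: normalize row 2 (÷1) = (0, 0, 1, 3)
  row 0: subtract -3/2×row2 = (1, 0, 0, 9/2)
  row 1: subtract 3/2×row2 = (0, 1, 0, -9/2)

M[0][3] = 9/2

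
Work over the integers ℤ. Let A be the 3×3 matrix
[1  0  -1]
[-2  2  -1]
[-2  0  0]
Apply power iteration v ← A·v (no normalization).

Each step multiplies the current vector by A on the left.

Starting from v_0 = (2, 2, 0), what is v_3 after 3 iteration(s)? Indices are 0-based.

v_0 = (2, 2, 0).
v_1 = A·v_0 = (2, 0, -4).
v_2 = A·v_1 = (6, 0, -4).
v_3 = A·v_2 = (10, -8, -12).

v_3 = (10, -8, -12)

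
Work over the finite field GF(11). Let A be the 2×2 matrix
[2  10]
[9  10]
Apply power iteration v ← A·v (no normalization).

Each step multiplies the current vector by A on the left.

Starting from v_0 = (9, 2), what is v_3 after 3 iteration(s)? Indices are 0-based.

v_3 = (6, 7)

v_0 = (9, 2).
v_1 = A·v_0 = (5, 2).
v_2 = A·v_1 = (8, 10).
v_3 = A·v_2 = (6, 7).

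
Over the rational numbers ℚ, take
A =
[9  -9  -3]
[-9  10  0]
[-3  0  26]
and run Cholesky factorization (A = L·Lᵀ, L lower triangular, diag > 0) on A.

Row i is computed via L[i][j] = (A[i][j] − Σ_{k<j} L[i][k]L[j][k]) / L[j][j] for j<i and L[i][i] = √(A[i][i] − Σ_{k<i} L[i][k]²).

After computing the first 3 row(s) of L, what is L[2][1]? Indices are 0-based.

L[2][1] = -3

Step 1: L[0][0] = √(9) = 3.
  L[1][0] = (-9) / L[0][0] = -3.
Step 2: L[1][1] = √(1) = 1.
  L[2][0] = (-3) / L[0][0] = -1.
  L[2][1] = (-3) / L[1][1] = -3.
Step 3: L[2][2] = √(16) = 4.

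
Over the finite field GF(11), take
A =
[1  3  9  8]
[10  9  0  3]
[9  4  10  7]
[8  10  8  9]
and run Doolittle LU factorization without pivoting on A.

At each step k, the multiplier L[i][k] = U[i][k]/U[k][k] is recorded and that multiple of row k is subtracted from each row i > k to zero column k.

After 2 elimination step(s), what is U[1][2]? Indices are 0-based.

Step 1: pivot at (0,0) is 1.
  row1 ← row1 − (10)·row0  ⇒  L[1][0]=10, U row1=(0, 1, 9, 0)
  row2 ← row2 − (9)·row0  ⇒  L[2][0]=9, U row2=(0, 10, 6, 1)
  row3 ← row3 − (8)·row0  ⇒  L[3][0]=8, U row3=(0, 8, 2, 0)
Step 2: pivot at (1,1) is 1.
  row2 ← row2 − (10)·row1  ⇒  L[2][1]=10, U row2=(0, 0, 4, 1)
  row3 ← row3 − (8)·row1  ⇒  L[3][1]=8, U row3=(0, 0, 7, 0)

U[1][2] = 9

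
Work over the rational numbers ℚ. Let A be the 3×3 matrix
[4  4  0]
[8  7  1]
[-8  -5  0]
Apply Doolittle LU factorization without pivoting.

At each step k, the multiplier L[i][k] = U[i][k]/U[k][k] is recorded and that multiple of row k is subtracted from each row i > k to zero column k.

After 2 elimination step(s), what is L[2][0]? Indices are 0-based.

L[2][0] = -2

[col 0] pivot 4
  R1 -= 2*R0 → (0, -1, 1)  (L[1][0] := 2)
  R2 -= -2*R0 → (0, 3, 0)  (L[2][0] := -2)
[col 1] pivot -1
  R2 -= -3*R1 → (0, 0, 3)  (L[2][1] := -3)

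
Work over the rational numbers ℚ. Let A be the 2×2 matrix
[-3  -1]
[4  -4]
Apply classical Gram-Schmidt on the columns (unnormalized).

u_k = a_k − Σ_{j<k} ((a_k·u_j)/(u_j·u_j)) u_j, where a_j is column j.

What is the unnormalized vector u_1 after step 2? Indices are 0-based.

u_1 = (-64/25, -48/25)

Step 1: u_0 = a_0 = (-3, 4).
Step 2: u_1 = a_1 − (-13/25)·u_0 = (-64/25, -48/25).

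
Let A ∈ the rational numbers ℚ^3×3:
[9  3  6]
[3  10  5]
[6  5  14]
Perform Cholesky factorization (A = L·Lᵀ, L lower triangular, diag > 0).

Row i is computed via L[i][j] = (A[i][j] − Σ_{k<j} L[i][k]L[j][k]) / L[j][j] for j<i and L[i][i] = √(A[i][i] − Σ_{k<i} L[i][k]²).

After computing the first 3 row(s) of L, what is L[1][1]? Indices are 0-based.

L[1][1] = 3

Step 1: L[0][0] = √(9) = 3.
  L[1][0] = (3) / L[0][0] = 1.
Step 2: L[1][1] = √(9) = 3.
  L[2][0] = (6) / L[0][0] = 2.
  L[2][1] = (3) / L[1][1] = 1.
Step 3: L[2][2] = √(9) = 3.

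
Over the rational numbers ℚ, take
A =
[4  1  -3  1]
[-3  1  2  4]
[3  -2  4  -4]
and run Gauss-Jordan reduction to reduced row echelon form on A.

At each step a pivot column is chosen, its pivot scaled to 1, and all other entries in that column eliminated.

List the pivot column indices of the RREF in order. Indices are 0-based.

pivot columns: 0, 1, 2

step 1: normalize row 0 (÷4) = (1, 1/4, -3/4, 1/4)
  row 1: subtract -3×row0 = (0, 7/4, -1/4, 19/4)
  row 2: subtract 3×row0 = (0, -11/4, 25/4, -19/4)
step 2: normalize row 1 (÷7/4) = (0, 1, -1/7, 19/7)
  row 0: subtract 1/4×row1 = (1, 0, -5/7, -3/7)
  row 2: subtract -11/4×row1 = (0, 0, 41/7, 19/7)
step 3: normalize row 2 (÷41/7) = (0, 0, 1, 19/41)
  row 0: subtract -5/7×row2 = (1, 0, 0, -4/41)
  row 1: subtract -1/7×row2 = (0, 1, 0, 114/41)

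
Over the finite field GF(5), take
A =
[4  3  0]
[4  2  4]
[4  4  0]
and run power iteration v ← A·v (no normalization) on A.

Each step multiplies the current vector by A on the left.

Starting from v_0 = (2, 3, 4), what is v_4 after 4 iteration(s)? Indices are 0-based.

v_0 = (2, 3, 4).
v_1 = A·v_0 = (2, 0, 0).
v_2 = A·v_1 = (3, 3, 3).
v_3 = A·v_2 = (1, 0, 4).
v_4 = A·v_3 = (4, 0, 4).

v_4 = (4, 0, 4)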